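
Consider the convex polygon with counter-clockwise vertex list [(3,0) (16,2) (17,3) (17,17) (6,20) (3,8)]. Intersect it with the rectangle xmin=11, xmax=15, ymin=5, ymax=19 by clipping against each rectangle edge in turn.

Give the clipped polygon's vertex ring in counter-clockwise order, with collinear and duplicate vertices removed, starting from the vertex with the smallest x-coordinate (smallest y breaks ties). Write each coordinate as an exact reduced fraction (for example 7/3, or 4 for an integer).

1. After x ≥ 11: [(11,16/13) (16,2) (17,3) (17,17) (11,205/11)]
2. After x ≤ 15: [(11,16/13) (15,24/13) (15,193/11) (11,205/11)]
3. After y ≥ 5: [(11,5) (15,5) (15,193/11) (11,205/11)]
4. After y ≤ 19: [(11,5) (15,5) (15,193/11) (11,205/11)]
5. Canonical ring: [(11,5) (15,5) (15,193/11) (11,205/11)]

Clipped polygon: [(11,5) (15,5) (15,193/11) (11,205/11)]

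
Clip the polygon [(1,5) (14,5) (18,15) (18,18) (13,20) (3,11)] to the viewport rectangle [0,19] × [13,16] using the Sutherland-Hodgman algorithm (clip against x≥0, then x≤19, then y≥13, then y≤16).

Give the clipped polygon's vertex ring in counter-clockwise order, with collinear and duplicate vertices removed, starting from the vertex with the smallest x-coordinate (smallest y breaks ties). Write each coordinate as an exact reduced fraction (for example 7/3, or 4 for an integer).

1. After x ≥ 0: [(1,5) (14,5) (18,15) (18,18) (13,20) (3,11)]
2. After x ≤ 19: [(1,5) (14,5) (18,15) (18,18) (13,20) (3,11)]
3. After y ≥ 13: [(86/5,13) (18,15) (18,18) (13,20) (47/9,13)]
4. After y ≤ 16: [(86/5,13) (18,15) (18,16) (77/9,16) (47/9,13)]
5. Canonical ring: [(47/9,13) (86/5,13) (18,15) (18,16) (77/9,16)]

Clipped polygon: [(47/9,13) (86/5,13) (18,15) (18,16) (77/9,16)]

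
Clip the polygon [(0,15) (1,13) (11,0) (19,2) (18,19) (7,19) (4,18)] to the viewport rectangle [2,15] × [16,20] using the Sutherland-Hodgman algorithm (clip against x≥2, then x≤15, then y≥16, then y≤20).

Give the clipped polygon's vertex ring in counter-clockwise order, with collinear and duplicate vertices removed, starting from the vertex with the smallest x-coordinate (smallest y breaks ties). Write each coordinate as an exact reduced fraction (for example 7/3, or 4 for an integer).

1. After x ≥ 2: [(2,33/2) (2,117/10) (11,0) (19,2) (18,19) (7,19) (4,18)]
2. After x ≤ 15: [(2,33/2) (2,117/10) (11,0) (15,1) (15,19) (7,19) (4,18)]
3. After y ≥ 16: [(2,33/2) (2,16) (15,16) (15,19) (7,19) (4,18)]
4. After y ≤ 20: [(2,33/2) (2,16) (15,16) (15,19) (7,19) (4,18)]
5. Canonical ring: [(2,16) (15,16) (15,19) (7,19) (4,18) (2,33/2)]

Clipped polygon: [(2,16) (15,16) (15,19) (7,19) (4,18) (2,33/2)]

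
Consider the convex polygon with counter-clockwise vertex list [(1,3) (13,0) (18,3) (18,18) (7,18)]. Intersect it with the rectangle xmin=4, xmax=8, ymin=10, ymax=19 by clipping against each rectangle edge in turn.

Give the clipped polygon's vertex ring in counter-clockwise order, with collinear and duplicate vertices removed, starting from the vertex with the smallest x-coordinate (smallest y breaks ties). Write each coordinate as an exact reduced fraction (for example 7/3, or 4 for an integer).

Clipped polygon: [(4,10) (8,10) (8,18) (7,18) (4,21/2)]

1. After x ≥ 4: [(4,21/2) (4,9/4) (13,0) (18,3) (18,18) (7,18)]
2. After x ≤ 8: [(4,21/2) (4,9/4) (8,5/4) (8,18) (7,18)]
3. After y ≥ 10: [(4,21/2) (4,10) (8,10) (8,18) (7,18)]
4. After y ≤ 19: [(4,21/2) (4,10) (8,10) (8,18) (7,18)]
5. Canonical ring: [(4,10) (8,10) (8,18) (7,18) (4,21/2)]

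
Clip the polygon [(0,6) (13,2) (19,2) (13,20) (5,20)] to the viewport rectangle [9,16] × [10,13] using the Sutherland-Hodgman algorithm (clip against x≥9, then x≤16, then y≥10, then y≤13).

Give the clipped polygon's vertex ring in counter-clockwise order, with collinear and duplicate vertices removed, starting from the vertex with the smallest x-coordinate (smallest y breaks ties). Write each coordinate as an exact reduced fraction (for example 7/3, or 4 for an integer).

1. After x ≥ 9: [(9,42/13) (13,2) (19,2) (13,20) (9,20)]
2. After x ≤ 16: [(9,42/13) (13,2) (16,2) (16,11) (13,20) (9,20)]
3. After y ≥ 10: [(9,10) (16,10) (16,11) (13,20) (9,20)]
4. After y ≤ 13: [(9,13) (9,10) (16,10) (16,11) (46/3,13)]
5. Canonical ring: [(9,10) (16,10) (16,11) (46/3,13) (9,13)]

Clipped polygon: [(9,10) (16,10) (16,11) (46/3,13) (9,13)]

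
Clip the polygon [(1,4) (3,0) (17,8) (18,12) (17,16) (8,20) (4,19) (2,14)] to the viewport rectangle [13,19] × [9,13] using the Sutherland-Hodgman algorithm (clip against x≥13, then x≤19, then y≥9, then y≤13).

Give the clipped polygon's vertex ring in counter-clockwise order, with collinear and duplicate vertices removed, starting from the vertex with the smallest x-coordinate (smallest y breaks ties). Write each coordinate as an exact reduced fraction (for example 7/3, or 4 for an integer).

1. After x ≥ 13: [(13,40/7) (17,8) (18,12) (17,16) (13,160/9)]
2. After x ≤ 19: [(13,40/7) (17,8) (18,12) (17,16) (13,160/9)]
3. After y ≥ 9: [(13,9) (69/4,9) (18,12) (17,16) (13,160/9)]
4. After y ≤ 13: [(13,13) (13,9) (69/4,9) (18,12) (71/4,13)]
5. Canonical ring: [(13,9) (69/4,9) (18,12) (71/4,13) (13,13)]

Clipped polygon: [(13,9) (69/4,9) (18,12) (71/4,13) (13,13)]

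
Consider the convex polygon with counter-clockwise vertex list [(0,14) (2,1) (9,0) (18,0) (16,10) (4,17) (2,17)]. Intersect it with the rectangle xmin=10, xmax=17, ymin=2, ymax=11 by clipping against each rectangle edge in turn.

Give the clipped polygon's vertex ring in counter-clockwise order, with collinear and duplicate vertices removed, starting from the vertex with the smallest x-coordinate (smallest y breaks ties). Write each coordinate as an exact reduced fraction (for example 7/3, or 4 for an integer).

Clipped polygon: [(10,2) (17,2) (17,5) (16,10) (100/7,11) (10,11)]

1. After x ≥ 10: [(10,0) (18,0) (16,10) (10,27/2)]
2. After x ≤ 17: [(10,0) (17,0) (17,5) (16,10) (10,27/2)]
3. After y ≥ 2: [(10,2) (17,2) (17,5) (16,10) (10,27/2)]
4. After y ≤ 11: [(10,11) (10,2) (17,2) (17,5) (16,10) (100/7,11)]
5. Canonical ring: [(10,2) (17,2) (17,5) (16,10) (100/7,11) (10,11)]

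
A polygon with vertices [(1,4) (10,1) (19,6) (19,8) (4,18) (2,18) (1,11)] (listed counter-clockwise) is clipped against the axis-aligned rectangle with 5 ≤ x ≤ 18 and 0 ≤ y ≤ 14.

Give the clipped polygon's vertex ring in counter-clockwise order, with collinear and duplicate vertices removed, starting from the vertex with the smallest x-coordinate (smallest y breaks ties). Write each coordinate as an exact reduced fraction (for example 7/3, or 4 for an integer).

Clipped polygon: [(5,8/3) (10,1) (18,49/9) (18,26/3) (10,14) (5,14)]

1. After x ≥ 5: [(5,8/3) (10,1) (19,6) (19,8) (5,52/3)]
2. After x ≤ 18: [(5,8/3) (10,1) (18,49/9) (18,26/3) (5,52/3)]
3. After y ≥ 0: [(5,8/3) (10,1) (18,49/9) (18,26/3) (5,52/3)]
4. After y ≤ 14: [(5,14) (5,8/3) (10,1) (18,49/9) (18,26/3) (10,14)]
5. Canonical ring: [(5,8/3) (10,1) (18,49/9) (18,26/3) (10,14) (5,14)]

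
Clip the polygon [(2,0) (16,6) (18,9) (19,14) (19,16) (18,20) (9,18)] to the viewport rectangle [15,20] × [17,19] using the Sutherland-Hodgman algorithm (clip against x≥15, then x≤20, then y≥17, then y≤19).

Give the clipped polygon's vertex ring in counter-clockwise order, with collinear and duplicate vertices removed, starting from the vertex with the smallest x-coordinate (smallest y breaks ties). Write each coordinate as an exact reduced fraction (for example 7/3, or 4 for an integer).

Clipped polygon: [(15,17) (75/4,17) (73/4,19) (15,19)]

1. After x ≥ 15: [(15,39/7) (16,6) (18,9) (19,14) (19,16) (18,20) (15,58/3)]
2. After x ≤ 20: [(15,39/7) (16,6) (18,9) (19,14) (19,16) (18,20) (15,58/3)]
3. After y ≥ 17: [(15,17) (75/4,17) (18,20) (15,58/3)]
4. After y ≤ 19: [(15,19) (15,17) (75/4,17) (73/4,19)]
5. Canonical ring: [(15,17) (75/4,17) (73/4,19) (15,19)]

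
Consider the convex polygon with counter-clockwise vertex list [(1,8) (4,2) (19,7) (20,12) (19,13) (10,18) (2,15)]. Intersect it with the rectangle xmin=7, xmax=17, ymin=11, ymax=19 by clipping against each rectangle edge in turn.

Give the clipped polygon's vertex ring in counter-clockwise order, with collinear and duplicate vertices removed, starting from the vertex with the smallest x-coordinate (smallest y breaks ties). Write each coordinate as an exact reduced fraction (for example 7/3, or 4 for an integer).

1. After x ≥ 7: [(7,3) (19,7) (20,12) (19,13) (10,18) (7,135/8)]
2. After x ≤ 17: [(7,3) (17,19/3) (17,127/9) (10,18) (7,135/8)]
3. After y ≥ 11: [(7,11) (17,11) (17,127/9) (10,18) (7,135/8)]
4. After y ≤ 19: [(7,11) (17,11) (17,127/9) (10,18) (7,135/8)]
5. Canonical ring: [(7,11) (17,11) (17,127/9) (10,18) (7,135/8)]

Clipped polygon: [(7,11) (17,11) (17,127/9) (10,18) (7,135/8)]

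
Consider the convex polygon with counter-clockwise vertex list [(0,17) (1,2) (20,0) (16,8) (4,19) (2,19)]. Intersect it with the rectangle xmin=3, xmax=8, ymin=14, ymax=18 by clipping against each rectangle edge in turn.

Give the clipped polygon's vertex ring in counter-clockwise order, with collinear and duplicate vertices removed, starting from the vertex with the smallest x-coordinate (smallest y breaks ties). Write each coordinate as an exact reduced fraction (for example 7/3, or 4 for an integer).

Clipped polygon: [(3,14) (8,14) (8,46/3) (56/11,18) (3,18)]

1. After x ≥ 3: [(3,34/19) (20,0) (16,8) (4,19) (3,19)]
2. After x ≤ 8: [(3,34/19) (8,24/19) (8,46/3) (4,19) (3,19)]
3. After y ≥ 14: [(3,14) (8,14) (8,46/3) (4,19) (3,19)]
4. After y ≤ 18: [(3,18) (3,14) (8,14) (8,46/3) (56/11,18)]
5. Canonical ring: [(3,14) (8,14) (8,46/3) (56/11,18) (3,18)]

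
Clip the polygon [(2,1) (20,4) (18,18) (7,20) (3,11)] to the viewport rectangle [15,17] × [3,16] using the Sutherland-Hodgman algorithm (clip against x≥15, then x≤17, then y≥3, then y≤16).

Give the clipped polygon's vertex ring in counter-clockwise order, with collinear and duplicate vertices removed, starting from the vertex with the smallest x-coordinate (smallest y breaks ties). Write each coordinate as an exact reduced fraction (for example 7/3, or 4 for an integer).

1. After x ≥ 15: [(15,19/6) (20,4) (18,18) (15,204/11)]
2. After x ≤ 17: [(15,19/6) (17,7/2) (17,200/11) (15,204/11)]
3. After y ≥ 3: [(15,19/6) (17,7/2) (17,200/11) (15,204/11)]
4. After y ≤ 16: [(15,16) (15,19/6) (17,7/2) (17,16)]
5. Canonical ring: [(15,19/6) (17,7/2) (17,16) (15,16)]

Clipped polygon: [(15,19/6) (17,7/2) (17,16) (15,16)]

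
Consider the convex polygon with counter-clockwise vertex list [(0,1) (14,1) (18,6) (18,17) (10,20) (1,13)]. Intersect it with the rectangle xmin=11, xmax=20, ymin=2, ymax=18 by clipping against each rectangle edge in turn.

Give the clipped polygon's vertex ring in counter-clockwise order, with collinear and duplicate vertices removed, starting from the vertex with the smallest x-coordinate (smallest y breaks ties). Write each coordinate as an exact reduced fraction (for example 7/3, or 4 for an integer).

1. After x ≥ 11: [(11,1) (14,1) (18,6) (18,17) (11,157/8)]
2. After x ≤ 20: [(11,1) (14,1) (18,6) (18,17) (11,157/8)]
3. After y ≥ 2: [(11,2) (74/5,2) (18,6) (18,17) (11,157/8)]
4. After y ≤ 18: [(11,18) (11,2) (74/5,2) (18,6) (18,17) (46/3,18)]
5. Canonical ring: [(11,2) (74/5,2) (18,6) (18,17) (46/3,18) (11,18)]

Clipped polygon: [(11,2) (74/5,2) (18,6) (18,17) (46/3,18) (11,18)]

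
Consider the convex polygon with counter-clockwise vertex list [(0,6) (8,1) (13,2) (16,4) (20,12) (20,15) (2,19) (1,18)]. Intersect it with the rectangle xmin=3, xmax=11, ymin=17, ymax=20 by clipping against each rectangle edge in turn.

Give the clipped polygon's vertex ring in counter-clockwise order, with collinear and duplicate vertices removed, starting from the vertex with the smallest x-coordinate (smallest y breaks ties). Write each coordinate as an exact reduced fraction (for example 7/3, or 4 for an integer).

Clipped polygon: [(3,17) (11,17) (3,169/9)]

1. After x ≥ 3: [(3,33/8) (8,1) (13,2) (16,4) (20,12) (20,15) (3,169/9)]
2. After x ≤ 11: [(3,33/8) (8,1) (11,8/5) (11,17) (3,169/9)]
3. After y ≥ 17: [(3,17) (11,17) (11,17) (3,169/9)]
4. After y ≤ 20: [(3,17) (11,17) (11,17) (3,169/9)]
5. Canonical ring: [(3,17) (11,17) (3,169/9)]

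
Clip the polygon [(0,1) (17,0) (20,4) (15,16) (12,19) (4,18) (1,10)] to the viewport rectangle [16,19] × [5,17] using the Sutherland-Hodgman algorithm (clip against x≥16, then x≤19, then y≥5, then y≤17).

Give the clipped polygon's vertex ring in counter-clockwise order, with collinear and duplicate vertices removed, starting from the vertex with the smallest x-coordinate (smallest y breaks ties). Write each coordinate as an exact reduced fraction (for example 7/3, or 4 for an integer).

1. After x ≥ 16: [(16,1/17) (17,0) (20,4) (16,68/5)]
2. After x ≤ 19: [(16,1/17) (17,0) (19,8/3) (19,32/5) (16,68/5)]
3. After y ≥ 5: [(16,5) (19,5) (19,32/5) (16,68/5)]
4. After y ≤ 17: [(16,5) (19,5) (19,32/5) (16,68/5)]
5. Canonical ring: [(16,5) (19,5) (19,32/5) (16,68/5)]

Clipped polygon: [(16,5) (19,5) (19,32/5) (16,68/5)]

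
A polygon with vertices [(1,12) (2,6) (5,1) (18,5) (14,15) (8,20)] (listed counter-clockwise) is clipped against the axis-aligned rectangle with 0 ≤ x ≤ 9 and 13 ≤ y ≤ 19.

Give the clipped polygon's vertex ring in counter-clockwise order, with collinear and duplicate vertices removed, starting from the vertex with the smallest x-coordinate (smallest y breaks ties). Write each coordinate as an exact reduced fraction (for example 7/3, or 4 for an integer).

Clipped polygon: [(15/8,13) (9,13) (9,19) (57/8,19)]

1. After x ≥ 0: [(1,12) (2,6) (5,1) (18,5) (14,15) (8,20)]
2. After x ≤ 9: [(1,12) (2,6) (5,1) (9,29/13) (9,115/6) (8,20)]
3. After y ≥ 13: [(15/8,13) (9,13) (9,115/6) (8,20)]
4. After y ≤ 19: [(57/8,19) (15/8,13) (9,13) (9,19)]
5. Canonical ring: [(15/8,13) (9,13) (9,19) (57/8,19)]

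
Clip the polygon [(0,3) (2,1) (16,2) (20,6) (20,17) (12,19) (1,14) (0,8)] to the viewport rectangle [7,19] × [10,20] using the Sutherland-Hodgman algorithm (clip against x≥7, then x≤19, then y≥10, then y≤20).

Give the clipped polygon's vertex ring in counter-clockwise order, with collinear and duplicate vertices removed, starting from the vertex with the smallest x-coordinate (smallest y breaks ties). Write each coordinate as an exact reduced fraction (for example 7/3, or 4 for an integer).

1. After x ≥ 7: [(7,19/14) (16,2) (20,6) (20,17) (12,19) (7,184/11)]
2. After x ≤ 19: [(7,19/14) (16,2) (19,5) (19,69/4) (12,19) (7,184/11)]
3. After y ≥ 10: [(7,10) (19,10) (19,69/4) (12,19) (7,184/11)]
4. After y ≤ 20: [(7,10) (19,10) (19,69/4) (12,19) (7,184/11)]
5. Canonical ring: [(7,10) (19,10) (19,69/4) (12,19) (7,184/11)]

Clipped polygon: [(7,10) (19,10) (19,69/4) (12,19) (7,184/11)]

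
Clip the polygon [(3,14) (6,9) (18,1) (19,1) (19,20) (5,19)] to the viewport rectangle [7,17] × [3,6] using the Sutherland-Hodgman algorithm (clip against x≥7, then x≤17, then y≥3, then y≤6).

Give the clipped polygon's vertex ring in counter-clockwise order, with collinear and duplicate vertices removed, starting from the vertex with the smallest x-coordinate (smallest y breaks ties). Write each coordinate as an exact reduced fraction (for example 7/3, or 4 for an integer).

Clipped polygon: [(21/2,6) (15,3) (17,3) (17,6)]

1. After x ≥ 7: [(7,25/3) (18,1) (19,1) (19,20) (7,134/7)]
2. After x ≤ 17: [(7,25/3) (17,5/3) (17,139/7) (7,134/7)]
3. After y ≥ 3: [(7,25/3) (15,3) (17,3) (17,139/7) (7,134/7)]
4. After y ≤ 6: [(21/2,6) (15,3) (17,3) (17,6)]
5. Canonical ring: [(21/2,6) (15,3) (17,3) (17,6)]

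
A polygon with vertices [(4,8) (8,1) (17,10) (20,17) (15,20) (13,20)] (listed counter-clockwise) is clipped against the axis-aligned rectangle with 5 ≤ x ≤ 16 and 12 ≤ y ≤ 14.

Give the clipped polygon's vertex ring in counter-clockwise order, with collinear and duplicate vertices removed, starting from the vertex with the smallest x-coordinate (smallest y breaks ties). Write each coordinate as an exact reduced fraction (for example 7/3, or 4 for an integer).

Clipped polygon: [(7,12) (16,12) (16,14) (17/2,14)]

1. After x ≥ 5: [(5,28/3) (5,25/4) (8,1) (17,10) (20,17) (15,20) (13,20)]
2. After x ≤ 16: [(5,28/3) (5,25/4) (8,1) (16,9) (16,97/5) (15,20) (13,20)]
3. After y ≥ 12: [(7,12) (16,12) (16,97/5) (15,20) (13,20)]
4. After y ≤ 14: [(17/2,14) (7,12) (16,12) (16,14)]
5. Canonical ring: [(7,12) (16,12) (16,14) (17/2,14)]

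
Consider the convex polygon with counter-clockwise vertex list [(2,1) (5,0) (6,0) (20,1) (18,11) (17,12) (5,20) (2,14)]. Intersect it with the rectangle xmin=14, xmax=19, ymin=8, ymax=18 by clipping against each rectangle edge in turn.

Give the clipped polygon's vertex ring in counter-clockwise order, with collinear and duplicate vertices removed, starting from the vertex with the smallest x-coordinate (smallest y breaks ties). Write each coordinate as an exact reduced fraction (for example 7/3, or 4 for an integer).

Clipped polygon: [(14,8) (93/5,8) (18,11) (17,12) (14,14)]

1. After x ≥ 14: [(14,4/7) (20,1) (18,11) (17,12) (14,14)]
2. After x ≤ 19: [(14,4/7) (19,13/14) (19,6) (18,11) (17,12) (14,14)]
3. After y ≥ 8: [(14,8) (93/5,8) (18,11) (17,12) (14,14)]
4. After y ≤ 18: [(14,8) (93/5,8) (18,11) (17,12) (14,14)]
5. Canonical ring: [(14,8) (93/5,8) (18,11) (17,12) (14,14)]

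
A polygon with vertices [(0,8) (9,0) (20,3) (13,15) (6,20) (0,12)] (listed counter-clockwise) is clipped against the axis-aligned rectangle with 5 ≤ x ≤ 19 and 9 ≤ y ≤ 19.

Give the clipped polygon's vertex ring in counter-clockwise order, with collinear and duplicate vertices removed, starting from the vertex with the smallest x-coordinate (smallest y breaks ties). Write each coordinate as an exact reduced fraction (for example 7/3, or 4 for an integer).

Clipped polygon: [(5,9) (33/2,9) (13,15) (37/5,19) (21/4,19) (5,56/3)]

1. After x ≥ 5: [(5,32/9) (9,0) (20,3) (13,15) (6,20) (5,56/3)]
2. After x ≤ 19: [(5,32/9) (9,0) (19,30/11) (19,33/7) (13,15) (6,20) (5,56/3)]
3. After y ≥ 9: [(5,9) (33/2,9) (13,15) (6,20) (5,56/3)]
4. After y ≤ 19: [(5,9) (33/2,9) (13,15) (37/5,19) (21/4,19) (5,56/3)]
5. Canonical ring: [(5,9) (33/2,9) (13,15) (37/5,19) (21/4,19) (5,56/3)]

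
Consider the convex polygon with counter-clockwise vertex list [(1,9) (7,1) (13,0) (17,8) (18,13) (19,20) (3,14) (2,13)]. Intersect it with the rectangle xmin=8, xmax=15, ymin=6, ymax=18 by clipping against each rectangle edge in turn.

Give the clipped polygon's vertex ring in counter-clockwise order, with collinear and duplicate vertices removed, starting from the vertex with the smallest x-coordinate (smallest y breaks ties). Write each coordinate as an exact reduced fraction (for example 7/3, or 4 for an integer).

1. After x ≥ 8: [(8,5/6) (13,0) (17,8) (18,13) (19,20) (8,127/8)]
2. After x ≤ 15: [(8,5/6) (13,0) (15,4) (15,37/2) (8,127/8)]
3. After y ≥ 6: [(8,6) (15,6) (15,37/2) (8,127/8)]
4. After y ≤ 18: [(8,6) (15,6) (15,18) (41/3,18) (8,127/8)]
5. Canonical ring: [(8,6) (15,6) (15,18) (41/3,18) (8,127/8)]

Clipped polygon: [(8,6) (15,6) (15,18) (41/3,18) (8,127/8)]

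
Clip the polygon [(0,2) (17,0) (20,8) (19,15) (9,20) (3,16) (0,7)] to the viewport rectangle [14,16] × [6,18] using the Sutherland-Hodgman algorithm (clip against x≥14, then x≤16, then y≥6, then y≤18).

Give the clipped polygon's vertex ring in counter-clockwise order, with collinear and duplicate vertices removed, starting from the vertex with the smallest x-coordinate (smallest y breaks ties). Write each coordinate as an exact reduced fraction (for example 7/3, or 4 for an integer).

Clipped polygon: [(14,6) (16,6) (16,33/2) (14,35/2)]

1. After x ≥ 14: [(14,6/17) (17,0) (20,8) (19,15) (14,35/2)]
2. After x ≤ 16: [(14,6/17) (16,2/17) (16,33/2) (14,35/2)]
3. After y ≥ 6: [(14,6) (16,6) (16,33/2) (14,35/2)]
4. After y ≤ 18: [(14,6) (16,6) (16,33/2) (14,35/2)]
5. Canonical ring: [(14,6) (16,6) (16,33/2) (14,35/2)]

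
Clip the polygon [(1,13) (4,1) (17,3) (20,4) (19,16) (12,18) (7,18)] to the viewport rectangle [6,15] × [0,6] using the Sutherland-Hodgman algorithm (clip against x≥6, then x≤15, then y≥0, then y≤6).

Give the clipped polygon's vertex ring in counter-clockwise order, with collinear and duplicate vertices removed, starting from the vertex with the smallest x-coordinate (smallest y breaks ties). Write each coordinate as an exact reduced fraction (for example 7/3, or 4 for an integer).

1. After x ≥ 6: [(6,103/6) (6,17/13) (17,3) (20,4) (19,16) (12,18) (7,18)]
2. After x ≤ 15: [(6,103/6) (6,17/13) (15,35/13) (15,120/7) (12,18) (7,18)]
3. After y ≥ 0: [(6,103/6) (6,17/13) (15,35/13) (15,120/7) (12,18) (7,18)]
4. After y ≤ 6: [(6,6) (6,17/13) (15,35/13) (15,6)]
5. Canonical ring: [(6,17/13) (15,35/13) (15,6) (6,6)]

Clipped polygon: [(6,17/13) (15,35/13) (15,6) (6,6)]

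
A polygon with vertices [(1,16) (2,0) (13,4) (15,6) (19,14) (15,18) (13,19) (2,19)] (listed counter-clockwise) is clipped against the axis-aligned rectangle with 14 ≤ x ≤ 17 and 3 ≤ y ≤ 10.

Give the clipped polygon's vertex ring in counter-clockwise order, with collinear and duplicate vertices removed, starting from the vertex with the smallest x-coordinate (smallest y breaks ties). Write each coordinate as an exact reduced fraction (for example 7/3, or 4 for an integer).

1. After x ≥ 14: [(14,5) (15,6) (19,14) (15,18) (14,37/2)]
2. After x ≤ 17: [(14,5) (15,6) (17,10) (17,16) (15,18) (14,37/2)]
3. After y ≥ 3: [(14,5) (15,6) (17,10) (17,16) (15,18) (14,37/2)]
4. After y ≤ 10: [(14,10) (14,5) (15,6) (17,10) (17,10)]
5. Canonical ring: [(14,5) (15,6) (17,10) (14,10)]

Clipped polygon: [(14,5) (15,6) (17,10) (14,10)]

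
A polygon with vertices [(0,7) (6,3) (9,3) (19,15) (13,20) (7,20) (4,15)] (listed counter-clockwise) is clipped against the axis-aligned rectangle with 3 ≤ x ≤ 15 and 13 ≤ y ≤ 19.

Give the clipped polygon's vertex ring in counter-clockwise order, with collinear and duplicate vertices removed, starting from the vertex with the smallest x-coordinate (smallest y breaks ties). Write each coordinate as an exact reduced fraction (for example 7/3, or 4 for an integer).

Clipped polygon: [(3,13) (15,13) (15,55/3) (71/5,19) (32/5,19) (4,15)]

1. After x ≥ 3: [(3,13) (3,5) (6,3) (9,3) (19,15) (13,20) (7,20) (4,15)]
2. After x ≤ 15: [(3,13) (3,5) (6,3) (9,3) (15,51/5) (15,55/3) (13,20) (7,20) (4,15)]
3. After y ≥ 13: [(3,13) (3,13) (15,13) (15,55/3) (13,20) (7,20) (4,15)]
4. After y ≤ 19: [(3,13) (3,13) (15,13) (15,55/3) (71/5,19) (32/5,19) (4,15)]
5. Canonical ring: [(3,13) (15,13) (15,55/3) (71/5,19) (32/5,19) (4,15)]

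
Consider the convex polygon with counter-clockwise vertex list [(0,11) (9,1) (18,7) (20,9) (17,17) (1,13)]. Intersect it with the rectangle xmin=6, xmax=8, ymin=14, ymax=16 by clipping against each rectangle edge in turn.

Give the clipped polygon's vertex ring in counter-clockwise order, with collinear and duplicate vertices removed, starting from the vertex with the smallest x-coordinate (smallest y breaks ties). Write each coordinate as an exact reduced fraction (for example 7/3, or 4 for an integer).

Clipped polygon: [(6,14) (8,14) (8,59/4) (6,57/4)]

1. After x ≥ 6: [(6,13/3) (9,1) (18,7) (20,9) (17,17) (6,57/4)]
2. After x ≤ 8: [(6,13/3) (8,19/9) (8,59/4) (6,57/4)]
3. After y ≥ 14: [(6,14) (8,14) (8,59/4) (6,57/4)]
4. After y ≤ 16: [(6,14) (8,14) (8,59/4) (6,57/4)]
5. Canonical ring: [(6,14) (8,14) (8,59/4) (6,57/4)]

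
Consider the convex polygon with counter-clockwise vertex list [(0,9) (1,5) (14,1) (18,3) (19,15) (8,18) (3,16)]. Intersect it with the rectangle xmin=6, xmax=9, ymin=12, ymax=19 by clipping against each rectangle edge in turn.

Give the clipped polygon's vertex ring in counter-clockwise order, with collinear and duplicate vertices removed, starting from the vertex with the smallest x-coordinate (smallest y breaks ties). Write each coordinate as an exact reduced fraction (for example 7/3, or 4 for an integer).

1. After x ≥ 6: [(6,45/13) (14,1) (18,3) (19,15) (8,18) (6,86/5)]
2. After x ≤ 9: [(6,45/13) (9,33/13) (9,195/11) (8,18) (6,86/5)]
3. After y ≥ 12: [(6,12) (9,12) (9,195/11) (8,18) (6,86/5)]
4. After y ≤ 19: [(6,12) (9,12) (9,195/11) (8,18) (6,86/5)]
5. Canonical ring: [(6,12) (9,12) (9,195/11) (8,18) (6,86/5)]

Clipped polygon: [(6,12) (9,12) (9,195/11) (8,18) (6,86/5)]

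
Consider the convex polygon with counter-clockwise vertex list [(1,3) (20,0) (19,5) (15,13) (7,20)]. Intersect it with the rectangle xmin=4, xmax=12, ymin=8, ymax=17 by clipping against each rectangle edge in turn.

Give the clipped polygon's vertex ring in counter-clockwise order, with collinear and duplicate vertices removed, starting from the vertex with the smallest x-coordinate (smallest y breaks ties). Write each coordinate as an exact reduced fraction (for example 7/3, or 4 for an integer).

Clipped polygon: [(4,8) (12,8) (12,125/8) (73/7,17) (101/17,17) (4,23/2)]

1. After x ≥ 4: [(4,23/2) (4,48/19) (20,0) (19,5) (15,13) (7,20)]
2. After x ≤ 12: [(4,23/2) (4,48/19) (12,24/19) (12,125/8) (7,20)]
3. After y ≥ 8: [(4,23/2) (4,8) (12,8) (12,125/8) (7,20)]
4. After y ≤ 17: [(101/17,17) (4,23/2) (4,8) (12,8) (12,125/8) (73/7,17)]
5. Canonical ring: [(4,8) (12,8) (12,125/8) (73/7,17) (101/17,17) (4,23/2)]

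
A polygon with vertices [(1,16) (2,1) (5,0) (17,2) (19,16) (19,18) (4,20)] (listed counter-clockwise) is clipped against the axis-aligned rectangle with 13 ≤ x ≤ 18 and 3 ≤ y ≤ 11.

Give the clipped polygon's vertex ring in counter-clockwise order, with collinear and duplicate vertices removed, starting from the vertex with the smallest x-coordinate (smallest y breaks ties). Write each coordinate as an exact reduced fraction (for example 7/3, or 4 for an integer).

Clipped polygon: [(13,3) (120/7,3) (18,9) (18,11) (13,11)]

1. After x ≥ 13: [(13,4/3) (17,2) (19,16) (19,18) (13,94/5)]
2. After x ≤ 18: [(13,4/3) (17,2) (18,9) (18,272/15) (13,94/5)]
3. After y ≥ 3: [(13,3) (120/7,3) (18,9) (18,272/15) (13,94/5)]
4. After y ≤ 11: [(13,11) (13,3) (120/7,3) (18,9) (18,11)]
5. Canonical ring: [(13,3) (120/7,3) (18,9) (18,11) (13,11)]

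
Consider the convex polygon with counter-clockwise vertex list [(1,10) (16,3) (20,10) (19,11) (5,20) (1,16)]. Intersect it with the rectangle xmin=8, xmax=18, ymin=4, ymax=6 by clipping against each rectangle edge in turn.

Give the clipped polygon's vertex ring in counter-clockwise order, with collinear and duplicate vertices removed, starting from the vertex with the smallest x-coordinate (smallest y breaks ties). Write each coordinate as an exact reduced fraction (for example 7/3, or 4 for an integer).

Clipped polygon: [(67/7,6) (97/7,4) (116/7,4) (124/7,6)]

1. After x ≥ 8: [(8,101/15) (16,3) (20,10) (19,11) (8,253/14)]
2. After x ≤ 18: [(8,101/15) (16,3) (18,13/2) (18,163/14) (8,253/14)]
3. After y ≥ 4: [(8,101/15) (97/7,4) (116/7,4) (18,13/2) (18,163/14) (8,253/14)]
4. After y ≤ 6: [(67/7,6) (97/7,4) (116/7,4) (124/7,6)]
5. Canonical ring: [(67/7,6) (97/7,4) (116/7,4) (124/7,6)]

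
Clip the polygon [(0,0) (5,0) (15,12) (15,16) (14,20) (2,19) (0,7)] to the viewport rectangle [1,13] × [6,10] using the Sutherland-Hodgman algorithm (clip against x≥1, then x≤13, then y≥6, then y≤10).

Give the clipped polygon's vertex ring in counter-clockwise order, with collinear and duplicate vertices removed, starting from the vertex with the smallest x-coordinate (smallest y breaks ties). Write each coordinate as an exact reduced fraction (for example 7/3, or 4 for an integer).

Clipped polygon: [(1,6) (10,6) (13,48/5) (13,10) (1,10)]

1. After x ≥ 1: [(1,0) (5,0) (15,12) (15,16) (14,20) (2,19) (1,13)]
2. After x ≤ 13: [(1,0) (5,0) (13,48/5) (13,239/12) (2,19) (1,13)]
3. After y ≥ 6: [(1,6) (10,6) (13,48/5) (13,239/12) (2,19) (1,13)]
4. After y ≤ 10: [(1,10) (1,6) (10,6) (13,48/5) (13,10)]
5. Canonical ring: [(1,6) (10,6) (13,48/5) (13,10) (1,10)]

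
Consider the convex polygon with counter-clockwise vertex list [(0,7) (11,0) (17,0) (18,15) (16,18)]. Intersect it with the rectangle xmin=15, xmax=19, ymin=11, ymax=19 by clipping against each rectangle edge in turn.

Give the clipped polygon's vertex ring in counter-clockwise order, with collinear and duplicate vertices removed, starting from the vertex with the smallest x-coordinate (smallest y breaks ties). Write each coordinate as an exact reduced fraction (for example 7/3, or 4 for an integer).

1. After x ≥ 15: [(15,277/16) (15,0) (17,0) (18,15) (16,18)]
2. After x ≤ 19: [(15,277/16) (15,0) (17,0) (18,15) (16,18)]
3. After y ≥ 11: [(15,277/16) (15,11) (266/15,11) (18,15) (16,18)]
4. After y ≤ 19: [(15,277/16) (15,11) (266/15,11) (18,15) (16,18)]
5. Canonical ring: [(15,11) (266/15,11) (18,15) (16,18) (15,277/16)]

Clipped polygon: [(15,11) (266/15,11) (18,15) (16,18) (15,277/16)]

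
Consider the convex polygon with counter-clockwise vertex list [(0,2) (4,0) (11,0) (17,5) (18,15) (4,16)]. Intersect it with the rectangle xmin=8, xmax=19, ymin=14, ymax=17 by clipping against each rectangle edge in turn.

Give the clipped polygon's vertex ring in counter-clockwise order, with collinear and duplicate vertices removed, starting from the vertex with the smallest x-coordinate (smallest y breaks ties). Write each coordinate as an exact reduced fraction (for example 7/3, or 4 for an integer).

1. After x ≥ 8: [(8,0) (11,0) (17,5) (18,15) (8,110/7)]
2. After x ≤ 19: [(8,0) (11,0) (17,5) (18,15) (8,110/7)]
3. After y ≥ 14: [(8,14) (179/10,14) (18,15) (8,110/7)]
4. After y ≤ 17: [(8,14) (179/10,14) (18,15) (8,110/7)]
5. Canonical ring: [(8,14) (179/10,14) (18,15) (8,110/7)]

Clipped polygon: [(8,14) (179/10,14) (18,15) (8,110/7)]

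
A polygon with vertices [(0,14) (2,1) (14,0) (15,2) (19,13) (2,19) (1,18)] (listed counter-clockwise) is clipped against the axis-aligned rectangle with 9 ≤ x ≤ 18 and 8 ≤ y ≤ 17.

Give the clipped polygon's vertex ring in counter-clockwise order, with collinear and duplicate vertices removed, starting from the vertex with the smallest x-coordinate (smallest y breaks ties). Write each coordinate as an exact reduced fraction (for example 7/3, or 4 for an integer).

Clipped polygon: [(9,8) (189/11,8) (18,41/4) (18,227/17) (9,281/17)]

1. After x ≥ 9: [(9,5/12) (14,0) (15,2) (19,13) (9,281/17)]
2. After x ≤ 18: [(9,5/12) (14,0) (15,2) (18,41/4) (18,227/17) (9,281/17)]
3. After y ≥ 8: [(9,8) (189/11,8) (18,41/4) (18,227/17) (9,281/17)]
4. After y ≤ 17: [(9,8) (189/11,8) (18,41/4) (18,227/17) (9,281/17)]
5. Canonical ring: [(9,8) (189/11,8) (18,41/4) (18,227/17) (9,281/17)]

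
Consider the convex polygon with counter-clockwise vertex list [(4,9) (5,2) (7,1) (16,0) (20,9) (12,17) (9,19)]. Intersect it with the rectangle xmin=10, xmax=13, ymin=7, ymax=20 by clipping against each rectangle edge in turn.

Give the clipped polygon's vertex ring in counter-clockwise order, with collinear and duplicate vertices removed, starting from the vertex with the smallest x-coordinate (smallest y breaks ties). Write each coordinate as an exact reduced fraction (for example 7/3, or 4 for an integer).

Clipped polygon: [(10,7) (13,7) (13,16) (12,17) (10,55/3)]

1. After x ≥ 10: [(10,2/3) (16,0) (20,9) (12,17) (10,55/3)]
2. After x ≤ 13: [(10,2/3) (13,1/3) (13,16) (12,17) (10,55/3)]
3. After y ≥ 7: [(10,7) (13,7) (13,16) (12,17) (10,55/3)]
4. After y ≤ 20: [(10,7) (13,7) (13,16) (12,17) (10,55/3)]
5. Canonical ring: [(10,7) (13,7) (13,16) (12,17) (10,55/3)]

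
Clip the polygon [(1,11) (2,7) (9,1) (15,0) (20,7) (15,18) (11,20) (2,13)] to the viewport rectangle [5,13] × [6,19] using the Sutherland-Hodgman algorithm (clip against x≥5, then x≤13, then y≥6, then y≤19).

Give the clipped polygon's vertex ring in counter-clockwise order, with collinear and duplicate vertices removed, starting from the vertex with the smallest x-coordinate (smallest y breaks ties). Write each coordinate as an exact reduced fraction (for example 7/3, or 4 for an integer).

1. After x ≥ 5: [(5,31/7) (9,1) (15,0) (20,7) (15,18) (11,20) (5,46/3)]
2. After x ≤ 13: [(5,31/7) (9,1) (13,1/3) (13,19) (11,20) (5,46/3)]
3. After y ≥ 6: [(5,6) (13,6) (13,19) (11,20) (5,46/3)]
4. After y ≤ 19: [(5,6) (13,6) (13,19) (13,19) (68/7,19) (5,46/3)]
5. Canonical ring: [(5,6) (13,6) (13,19) (68/7,19) (5,46/3)]

Clipped polygon: [(5,6) (13,6) (13,19) (68/7,19) (5,46/3)]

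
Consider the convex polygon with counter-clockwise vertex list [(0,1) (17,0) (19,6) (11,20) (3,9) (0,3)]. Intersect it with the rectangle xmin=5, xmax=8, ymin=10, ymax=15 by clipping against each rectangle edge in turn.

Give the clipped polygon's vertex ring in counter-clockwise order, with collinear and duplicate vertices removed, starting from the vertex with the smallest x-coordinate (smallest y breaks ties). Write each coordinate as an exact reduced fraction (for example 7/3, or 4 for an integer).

1. After x ≥ 5: [(5,12/17) (17,0) (19,6) (11,20) (5,47/4)]
2. After x ≤ 8: [(5,12/17) (8,9/17) (8,127/8) (5,47/4)]
3. After y ≥ 10: [(5,10) (8,10) (8,127/8) (5,47/4)]
4. After y ≤ 15: [(5,10) (8,10) (8,15) (81/11,15) (5,47/4)]
5. Canonical ring: [(5,10) (8,10) (8,15) (81/11,15) (5,47/4)]

Clipped polygon: [(5,10) (8,10) (8,15) (81/11,15) (5,47/4)]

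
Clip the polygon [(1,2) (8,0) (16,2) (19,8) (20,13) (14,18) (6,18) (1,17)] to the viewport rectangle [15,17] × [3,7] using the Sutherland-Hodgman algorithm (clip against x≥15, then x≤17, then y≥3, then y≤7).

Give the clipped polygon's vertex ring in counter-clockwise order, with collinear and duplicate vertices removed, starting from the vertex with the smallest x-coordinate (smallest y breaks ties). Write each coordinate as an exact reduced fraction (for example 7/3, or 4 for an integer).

1. After x ≥ 15: [(15,7/4) (16,2) (19,8) (20,13) (15,103/6)]
2. After x ≤ 17: [(15,7/4) (16,2) (17,4) (17,31/2) (15,103/6)]
3. After y ≥ 3: [(15,3) (33/2,3) (17,4) (17,31/2) (15,103/6)]
4. After y ≤ 7: [(15,7) (15,3) (33/2,3) (17,4) (17,7)]
5. Canonical ring: [(15,3) (33/2,3) (17,4) (17,7) (15,7)]

Clipped polygon: [(15,3) (33/2,3) (17,4) (17,7) (15,7)]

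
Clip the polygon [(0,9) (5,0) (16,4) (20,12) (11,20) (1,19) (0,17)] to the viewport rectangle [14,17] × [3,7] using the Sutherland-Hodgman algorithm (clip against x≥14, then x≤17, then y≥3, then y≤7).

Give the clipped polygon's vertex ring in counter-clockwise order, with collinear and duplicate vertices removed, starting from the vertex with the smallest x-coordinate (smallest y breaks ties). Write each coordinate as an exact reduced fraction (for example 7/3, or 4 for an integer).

Clipped polygon: [(14,36/11) (16,4) (17,6) (17,7) (14,7)]

1. After x ≥ 14: [(14,36/11) (16,4) (20,12) (14,52/3)]
2. After x ≤ 17: [(14,36/11) (16,4) (17,6) (17,44/3) (14,52/3)]
3. After y ≥ 3: [(14,36/11) (16,4) (17,6) (17,44/3) (14,52/3)]
4. After y ≤ 7: [(14,7) (14,36/11) (16,4) (17,6) (17,7)]
5. Canonical ring: [(14,36/11) (16,4) (17,6) (17,7) (14,7)]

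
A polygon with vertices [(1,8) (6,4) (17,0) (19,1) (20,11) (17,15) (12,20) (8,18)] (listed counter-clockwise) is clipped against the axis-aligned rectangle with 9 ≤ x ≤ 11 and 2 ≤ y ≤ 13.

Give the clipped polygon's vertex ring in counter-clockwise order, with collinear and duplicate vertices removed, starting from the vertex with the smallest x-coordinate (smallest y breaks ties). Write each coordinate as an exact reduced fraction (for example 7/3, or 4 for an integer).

Clipped polygon: [(9,32/11) (11,24/11) (11,13) (9,13)]

1. After x ≥ 9: [(9,32/11) (17,0) (19,1) (20,11) (17,15) (12,20) (9,37/2)]
2. After x ≤ 11: [(9,32/11) (11,24/11) (11,39/2) (9,37/2)]
3. After y ≥ 2: [(9,32/11) (11,24/11) (11,39/2) (9,37/2)]
4. After y ≤ 13: [(9,13) (9,32/11) (11,24/11) (11,13)]
5. Canonical ring: [(9,32/11) (11,24/11) (11,13) (9,13)]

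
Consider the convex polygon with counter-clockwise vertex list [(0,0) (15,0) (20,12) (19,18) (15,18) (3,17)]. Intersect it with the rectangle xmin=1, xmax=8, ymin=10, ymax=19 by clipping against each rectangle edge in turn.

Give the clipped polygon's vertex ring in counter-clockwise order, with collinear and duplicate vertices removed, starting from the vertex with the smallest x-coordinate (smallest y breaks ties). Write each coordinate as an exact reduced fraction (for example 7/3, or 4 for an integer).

Clipped polygon: [(30/17,10) (8,10) (8,209/12) (3,17)]

1. After x ≥ 1: [(1,17/3) (1,0) (15,0) (20,12) (19,18) (15,18) (3,17)]
2. After x ≤ 8: [(1,17/3) (1,0) (8,0) (8,209/12) (3,17)]
3. After y ≥ 10: [(30/17,10) (8,10) (8,209/12) (3,17)]
4. After y ≤ 19: [(30/17,10) (8,10) (8,209/12) (3,17)]
5. Canonical ring: [(30/17,10) (8,10) (8,209/12) (3,17)]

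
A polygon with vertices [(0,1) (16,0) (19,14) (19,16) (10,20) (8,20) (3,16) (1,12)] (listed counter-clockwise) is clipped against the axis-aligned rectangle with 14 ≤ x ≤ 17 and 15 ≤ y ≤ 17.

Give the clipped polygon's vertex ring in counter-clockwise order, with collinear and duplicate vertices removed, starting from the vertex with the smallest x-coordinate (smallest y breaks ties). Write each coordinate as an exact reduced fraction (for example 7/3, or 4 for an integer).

Clipped polygon: [(14,15) (17,15) (17,152/9) (67/4,17) (14,17)]

1. After x ≥ 14: [(14,1/8) (16,0) (19,14) (19,16) (14,164/9)]
2. After x ≤ 17: [(14,1/8) (16,0) (17,14/3) (17,152/9) (14,164/9)]
3. After y ≥ 15: [(14,15) (17,15) (17,152/9) (14,164/9)]
4. After y ≤ 17: [(14,17) (14,15) (17,15) (17,152/9) (67/4,17)]
5. Canonical ring: [(14,15) (17,15) (17,152/9) (67/4,17) (14,17)]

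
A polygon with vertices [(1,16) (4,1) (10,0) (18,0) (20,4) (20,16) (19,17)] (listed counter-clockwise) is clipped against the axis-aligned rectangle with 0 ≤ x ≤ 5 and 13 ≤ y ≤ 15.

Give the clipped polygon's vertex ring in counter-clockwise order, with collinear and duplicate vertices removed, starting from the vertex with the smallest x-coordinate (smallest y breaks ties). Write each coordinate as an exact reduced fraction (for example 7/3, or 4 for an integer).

1. After x ≥ 0: [(1,16) (4,1) (10,0) (18,0) (20,4) (20,16) (19,17)]
2. After x ≤ 5: [(5,146/9) (1,16) (4,1) (5,5/6)]
3. After y ≥ 13: [(5,13) (5,146/9) (1,16) (8/5,13)]
4. After y ≤ 15: [(5,13) (5,15) (6/5,15) (8/5,13)]
5. Canonical ring: [(6/5,15) (8/5,13) (5,13) (5,15)]

Clipped polygon: [(6/5,15) (8/5,13) (5,13) (5,15)]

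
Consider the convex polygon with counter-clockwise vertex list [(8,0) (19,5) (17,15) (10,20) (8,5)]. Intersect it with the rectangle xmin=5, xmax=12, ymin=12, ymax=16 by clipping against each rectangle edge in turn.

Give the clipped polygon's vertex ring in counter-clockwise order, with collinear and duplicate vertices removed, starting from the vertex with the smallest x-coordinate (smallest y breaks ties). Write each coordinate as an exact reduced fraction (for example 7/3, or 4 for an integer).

Clipped polygon: [(134/15,12) (12,12) (12,16) (142/15,16)]

1. After x ≥ 5: [(8,0) (19,5) (17,15) (10,20) (8,5)]
2. After x ≤ 12: [(8,0) (12,20/11) (12,130/7) (10,20) (8,5)]
3. After y ≥ 12: [(12,12) (12,130/7) (10,20) (134/15,12)]
4. After y ≤ 16: [(12,12) (12,16) (142/15,16) (134/15,12)]
5. Canonical ring: [(134/15,12) (12,12) (12,16) (142/15,16)]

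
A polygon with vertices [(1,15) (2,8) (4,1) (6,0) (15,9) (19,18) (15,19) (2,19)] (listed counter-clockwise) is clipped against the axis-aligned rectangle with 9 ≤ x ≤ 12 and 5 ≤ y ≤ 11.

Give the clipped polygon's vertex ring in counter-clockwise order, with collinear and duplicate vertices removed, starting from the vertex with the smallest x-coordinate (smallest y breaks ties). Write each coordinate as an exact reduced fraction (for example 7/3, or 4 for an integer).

Clipped polygon: [(9,5) (11,5) (12,6) (12,11) (9,11)]

1. After x ≥ 9: [(9,3) (15,9) (19,18) (15,19) (9,19)]
2. After x ≤ 12: [(9,3) (12,6) (12,19) (9,19)]
3. After y ≥ 5: [(9,5) (11,5) (12,6) (12,19) (9,19)]
4. After y ≤ 11: [(9,11) (9,5) (11,5) (12,6) (12,11)]
5. Canonical ring: [(9,5) (11,5) (12,6) (12,11) (9,11)]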